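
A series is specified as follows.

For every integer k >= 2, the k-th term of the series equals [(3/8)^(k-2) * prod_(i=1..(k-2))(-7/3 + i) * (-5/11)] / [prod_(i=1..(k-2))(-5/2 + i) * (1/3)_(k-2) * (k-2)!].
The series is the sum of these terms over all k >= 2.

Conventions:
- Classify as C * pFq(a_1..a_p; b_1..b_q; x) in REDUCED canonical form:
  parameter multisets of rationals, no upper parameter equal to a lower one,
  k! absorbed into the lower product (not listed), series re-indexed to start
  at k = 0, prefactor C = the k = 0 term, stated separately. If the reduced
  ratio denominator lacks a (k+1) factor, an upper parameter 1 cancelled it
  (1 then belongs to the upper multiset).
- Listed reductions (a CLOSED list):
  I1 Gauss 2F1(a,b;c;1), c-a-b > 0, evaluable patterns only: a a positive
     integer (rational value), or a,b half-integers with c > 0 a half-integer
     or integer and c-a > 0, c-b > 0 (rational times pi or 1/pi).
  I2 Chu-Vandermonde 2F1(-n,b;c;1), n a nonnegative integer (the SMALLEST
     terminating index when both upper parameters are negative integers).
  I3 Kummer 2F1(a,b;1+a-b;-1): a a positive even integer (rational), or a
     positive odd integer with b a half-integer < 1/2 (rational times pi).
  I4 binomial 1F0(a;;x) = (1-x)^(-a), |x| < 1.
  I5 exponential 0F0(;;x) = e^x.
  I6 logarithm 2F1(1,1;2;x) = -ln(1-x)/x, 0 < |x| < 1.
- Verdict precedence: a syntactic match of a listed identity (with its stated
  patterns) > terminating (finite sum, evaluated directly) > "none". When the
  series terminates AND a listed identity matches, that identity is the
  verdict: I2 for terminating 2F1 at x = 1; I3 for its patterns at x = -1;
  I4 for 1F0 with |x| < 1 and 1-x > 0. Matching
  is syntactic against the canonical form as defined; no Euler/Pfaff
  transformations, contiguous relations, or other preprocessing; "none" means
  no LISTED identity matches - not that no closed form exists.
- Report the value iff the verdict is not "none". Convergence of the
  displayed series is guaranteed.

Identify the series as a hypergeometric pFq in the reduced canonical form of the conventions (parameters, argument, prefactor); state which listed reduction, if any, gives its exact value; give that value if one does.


Reduced: x = 3/8, 1F2, upper = {-4/3}, lower = {-3/2, 1/3}, C = -5/11. Verdict: no listed reduction: x = 3/8 and upper {-4/3} fail every I1-I6 pattern.

First insight: from the first term -5/11: the lower running product (prefactor -5/11) is a rising factorial.
Adjacent-term ratio: r(k) = (3/8) * (k-4/3) / [(k-3/2) (k+1/3) (k+1)] - rational in k. x = (3/8); t_0 = -5/11; negate the roots.


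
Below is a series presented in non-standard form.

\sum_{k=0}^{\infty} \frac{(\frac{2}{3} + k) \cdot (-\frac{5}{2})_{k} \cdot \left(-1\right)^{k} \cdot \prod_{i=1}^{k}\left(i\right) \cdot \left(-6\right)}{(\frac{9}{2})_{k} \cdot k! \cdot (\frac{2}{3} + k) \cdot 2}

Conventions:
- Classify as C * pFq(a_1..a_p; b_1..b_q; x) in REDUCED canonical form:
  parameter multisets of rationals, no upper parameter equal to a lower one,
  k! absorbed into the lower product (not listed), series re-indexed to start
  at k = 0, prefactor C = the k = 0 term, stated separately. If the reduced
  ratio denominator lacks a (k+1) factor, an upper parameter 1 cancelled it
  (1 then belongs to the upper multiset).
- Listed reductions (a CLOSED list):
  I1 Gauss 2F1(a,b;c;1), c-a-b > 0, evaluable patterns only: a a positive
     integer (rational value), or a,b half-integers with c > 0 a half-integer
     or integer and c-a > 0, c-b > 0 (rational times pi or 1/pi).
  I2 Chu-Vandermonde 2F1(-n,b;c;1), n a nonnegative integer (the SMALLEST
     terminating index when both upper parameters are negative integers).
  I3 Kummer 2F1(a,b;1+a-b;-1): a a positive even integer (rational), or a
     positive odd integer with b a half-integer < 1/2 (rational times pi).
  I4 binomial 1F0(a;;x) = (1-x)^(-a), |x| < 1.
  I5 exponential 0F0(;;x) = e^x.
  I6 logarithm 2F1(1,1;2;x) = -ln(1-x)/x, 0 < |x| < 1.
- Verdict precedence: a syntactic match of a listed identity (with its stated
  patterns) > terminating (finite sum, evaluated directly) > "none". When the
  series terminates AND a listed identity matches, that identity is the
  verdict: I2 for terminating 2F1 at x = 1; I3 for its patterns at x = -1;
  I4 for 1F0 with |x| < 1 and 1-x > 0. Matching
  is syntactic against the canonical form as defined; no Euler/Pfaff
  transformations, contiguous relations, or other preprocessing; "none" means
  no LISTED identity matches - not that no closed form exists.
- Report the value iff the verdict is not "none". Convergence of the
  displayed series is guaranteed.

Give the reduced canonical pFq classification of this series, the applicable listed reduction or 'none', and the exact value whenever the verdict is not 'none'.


Key step: t_0 being -3, the running product (C = -3, x = -1) telescopes to a rising factorial.
Step ratio: r(k) = -1 * (k-\frac{5}{2}) (k+1) / [(k+\frac{9}{2}) (k+1)] ; factor over Q: parameters, x = -1, and C = -3.

At argument -1: a 2F1 with upper {-\frac{5}{2}, 1}, lower {\frac{9}{2}}, scaled by C = -3. Verdict at x = -1: the Kummer evaluation I3 matches (x = -1; c = \frac{9}{2} equals 1+a-b for upper {-\frac{5}{2}, 1}: listed pattern). Hence: \left(-\frac{105}{64}\right) \cdot \pi.


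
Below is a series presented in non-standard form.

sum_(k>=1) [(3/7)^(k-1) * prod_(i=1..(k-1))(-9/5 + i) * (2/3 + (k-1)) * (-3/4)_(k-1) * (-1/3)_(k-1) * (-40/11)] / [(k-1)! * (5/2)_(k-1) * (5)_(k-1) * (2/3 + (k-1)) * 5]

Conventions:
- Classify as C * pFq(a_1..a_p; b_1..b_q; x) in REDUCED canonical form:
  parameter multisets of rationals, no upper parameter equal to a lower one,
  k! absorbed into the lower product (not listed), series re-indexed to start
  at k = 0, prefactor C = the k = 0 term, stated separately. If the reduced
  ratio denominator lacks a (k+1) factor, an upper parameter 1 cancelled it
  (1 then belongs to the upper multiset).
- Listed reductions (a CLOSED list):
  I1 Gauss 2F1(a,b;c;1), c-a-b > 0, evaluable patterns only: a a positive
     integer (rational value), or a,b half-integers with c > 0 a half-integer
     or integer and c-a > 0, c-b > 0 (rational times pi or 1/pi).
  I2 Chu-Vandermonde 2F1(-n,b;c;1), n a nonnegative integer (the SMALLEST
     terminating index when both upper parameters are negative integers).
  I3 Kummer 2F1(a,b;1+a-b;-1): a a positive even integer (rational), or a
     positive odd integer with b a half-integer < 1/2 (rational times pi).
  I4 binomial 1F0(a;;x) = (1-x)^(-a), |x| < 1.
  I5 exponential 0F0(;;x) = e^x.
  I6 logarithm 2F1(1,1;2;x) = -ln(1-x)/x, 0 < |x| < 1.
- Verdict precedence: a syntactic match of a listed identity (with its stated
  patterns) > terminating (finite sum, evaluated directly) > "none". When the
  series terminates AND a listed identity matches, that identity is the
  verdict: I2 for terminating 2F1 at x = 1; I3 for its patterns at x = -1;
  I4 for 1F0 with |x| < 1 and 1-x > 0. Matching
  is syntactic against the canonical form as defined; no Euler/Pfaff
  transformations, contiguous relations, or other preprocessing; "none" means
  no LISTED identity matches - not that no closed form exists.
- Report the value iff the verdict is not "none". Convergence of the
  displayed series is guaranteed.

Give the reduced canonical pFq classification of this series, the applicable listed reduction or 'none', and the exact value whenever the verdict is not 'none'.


Key observation: from the first term -8/11: the constant factors (prefactor -8/11) combine into one prefactor.
Term ratio: r(k) = (3/7) * (k-4/5) (k-3/4) (k-1/3) / [(k+5/2) (k+5) (k+1)] - rational in k, leading ratio (3/7); with t_0 = -8/11, classification follows.

Canonical form: C = -8/11 times 3F2 with upper {-4/5, -3/4, -1/3}, lower {5/2, 5}, x = 3/7. Verdict: none (x = 3/7): each listed identity misses the multisets {-4/5, -3/4, -1/3} ; {5/2, 5}.


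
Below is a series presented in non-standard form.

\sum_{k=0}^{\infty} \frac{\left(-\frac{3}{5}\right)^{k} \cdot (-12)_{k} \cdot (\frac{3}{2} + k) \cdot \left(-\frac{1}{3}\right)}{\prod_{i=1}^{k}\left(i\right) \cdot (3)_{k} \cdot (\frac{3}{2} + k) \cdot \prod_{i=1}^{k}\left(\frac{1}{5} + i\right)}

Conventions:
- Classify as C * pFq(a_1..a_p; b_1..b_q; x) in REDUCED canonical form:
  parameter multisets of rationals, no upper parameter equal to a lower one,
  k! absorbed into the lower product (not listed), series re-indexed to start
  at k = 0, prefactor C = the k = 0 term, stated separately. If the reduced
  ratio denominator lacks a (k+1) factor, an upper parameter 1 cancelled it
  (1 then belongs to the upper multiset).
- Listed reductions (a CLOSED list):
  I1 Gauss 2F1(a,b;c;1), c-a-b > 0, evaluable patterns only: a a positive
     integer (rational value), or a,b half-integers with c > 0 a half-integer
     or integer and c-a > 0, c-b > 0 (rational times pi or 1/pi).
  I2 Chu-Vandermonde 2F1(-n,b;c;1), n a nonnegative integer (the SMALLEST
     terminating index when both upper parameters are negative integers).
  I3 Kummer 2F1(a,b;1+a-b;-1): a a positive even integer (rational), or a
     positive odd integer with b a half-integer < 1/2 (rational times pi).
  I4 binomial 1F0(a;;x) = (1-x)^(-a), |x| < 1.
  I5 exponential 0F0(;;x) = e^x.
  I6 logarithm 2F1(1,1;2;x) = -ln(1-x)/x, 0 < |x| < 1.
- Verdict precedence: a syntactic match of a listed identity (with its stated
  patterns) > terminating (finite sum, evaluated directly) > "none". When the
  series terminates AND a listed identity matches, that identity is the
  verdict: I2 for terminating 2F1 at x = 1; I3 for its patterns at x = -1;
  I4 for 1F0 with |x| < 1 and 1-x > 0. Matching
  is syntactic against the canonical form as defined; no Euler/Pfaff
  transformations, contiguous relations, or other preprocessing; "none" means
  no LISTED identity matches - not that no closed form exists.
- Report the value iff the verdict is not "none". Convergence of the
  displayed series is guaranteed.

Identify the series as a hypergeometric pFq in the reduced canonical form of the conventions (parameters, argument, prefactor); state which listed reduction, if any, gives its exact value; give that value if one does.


Canonical form: C = -\frac{1}{3} times 1F2 with upper {-12}, lower {\frac{6}{5}, 3}, x = -\frac{3}{5}. Verdict: terminating. (-12)_k vanishes past k = 12, leaving a 13-term sum, computed directly. Hence: -\frac{8009260278540242651299}{6242754876248126652416}.

The tell: x = -\frac{3}{5} and striking the common factor k + 3/2 reduces the term (C = -1/3, x = -3/5).
Term ratio: r(k) = -\frac{3}{5} * (k-12) / [(k+\frac{6}{5}) (k+3) (k+1)] - rational in k, leading ratio -\frac{3}{5}; with t_0 = -\frac{1}{3}, classification follows.


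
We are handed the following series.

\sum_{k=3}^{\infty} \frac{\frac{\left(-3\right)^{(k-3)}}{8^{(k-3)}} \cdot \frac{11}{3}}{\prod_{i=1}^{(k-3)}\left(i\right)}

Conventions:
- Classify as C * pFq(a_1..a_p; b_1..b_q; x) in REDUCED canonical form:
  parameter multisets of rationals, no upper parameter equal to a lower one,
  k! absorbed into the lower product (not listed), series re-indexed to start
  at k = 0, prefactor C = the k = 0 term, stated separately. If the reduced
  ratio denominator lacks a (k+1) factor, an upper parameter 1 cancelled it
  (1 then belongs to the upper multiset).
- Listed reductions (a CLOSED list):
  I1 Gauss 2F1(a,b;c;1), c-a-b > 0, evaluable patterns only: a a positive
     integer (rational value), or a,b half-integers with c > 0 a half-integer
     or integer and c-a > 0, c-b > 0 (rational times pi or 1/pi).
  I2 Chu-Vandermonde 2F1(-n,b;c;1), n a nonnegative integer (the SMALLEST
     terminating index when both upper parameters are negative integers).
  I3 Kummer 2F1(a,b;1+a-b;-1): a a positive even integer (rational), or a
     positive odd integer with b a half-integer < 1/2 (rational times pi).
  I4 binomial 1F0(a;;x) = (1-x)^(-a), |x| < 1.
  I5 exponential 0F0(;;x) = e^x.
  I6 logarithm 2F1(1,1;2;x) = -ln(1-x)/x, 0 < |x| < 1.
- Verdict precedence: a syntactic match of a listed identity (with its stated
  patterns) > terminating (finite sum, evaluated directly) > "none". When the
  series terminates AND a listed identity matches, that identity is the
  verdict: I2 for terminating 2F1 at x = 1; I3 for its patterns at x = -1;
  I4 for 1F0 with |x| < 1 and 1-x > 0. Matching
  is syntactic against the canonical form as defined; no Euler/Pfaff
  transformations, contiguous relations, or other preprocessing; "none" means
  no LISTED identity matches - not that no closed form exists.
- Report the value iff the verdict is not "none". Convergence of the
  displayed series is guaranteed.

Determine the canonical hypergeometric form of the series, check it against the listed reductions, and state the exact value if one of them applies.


This is \frac{11}{3} * 0F0(-; -; -\frac{3}{8}) in reduced canonical form. Verdict: this is exponential (I5) (the 0F0 exponential series at x = -\frac{3}{8}). Value: \frac{11}{3} \cdot e^{-\frac{3}{8}}.

Key observation: t_0 being \frac{11}{3}, the two geometric factors (prefactor 11/3) combine into one argument.
Consecutive-term ratio: r(k) = -\frac{3}{8} * 1 / [(k+1)] - rational; roots negated = parameters, x = -\frac{3}{8}, C = \frac{11}{3}.


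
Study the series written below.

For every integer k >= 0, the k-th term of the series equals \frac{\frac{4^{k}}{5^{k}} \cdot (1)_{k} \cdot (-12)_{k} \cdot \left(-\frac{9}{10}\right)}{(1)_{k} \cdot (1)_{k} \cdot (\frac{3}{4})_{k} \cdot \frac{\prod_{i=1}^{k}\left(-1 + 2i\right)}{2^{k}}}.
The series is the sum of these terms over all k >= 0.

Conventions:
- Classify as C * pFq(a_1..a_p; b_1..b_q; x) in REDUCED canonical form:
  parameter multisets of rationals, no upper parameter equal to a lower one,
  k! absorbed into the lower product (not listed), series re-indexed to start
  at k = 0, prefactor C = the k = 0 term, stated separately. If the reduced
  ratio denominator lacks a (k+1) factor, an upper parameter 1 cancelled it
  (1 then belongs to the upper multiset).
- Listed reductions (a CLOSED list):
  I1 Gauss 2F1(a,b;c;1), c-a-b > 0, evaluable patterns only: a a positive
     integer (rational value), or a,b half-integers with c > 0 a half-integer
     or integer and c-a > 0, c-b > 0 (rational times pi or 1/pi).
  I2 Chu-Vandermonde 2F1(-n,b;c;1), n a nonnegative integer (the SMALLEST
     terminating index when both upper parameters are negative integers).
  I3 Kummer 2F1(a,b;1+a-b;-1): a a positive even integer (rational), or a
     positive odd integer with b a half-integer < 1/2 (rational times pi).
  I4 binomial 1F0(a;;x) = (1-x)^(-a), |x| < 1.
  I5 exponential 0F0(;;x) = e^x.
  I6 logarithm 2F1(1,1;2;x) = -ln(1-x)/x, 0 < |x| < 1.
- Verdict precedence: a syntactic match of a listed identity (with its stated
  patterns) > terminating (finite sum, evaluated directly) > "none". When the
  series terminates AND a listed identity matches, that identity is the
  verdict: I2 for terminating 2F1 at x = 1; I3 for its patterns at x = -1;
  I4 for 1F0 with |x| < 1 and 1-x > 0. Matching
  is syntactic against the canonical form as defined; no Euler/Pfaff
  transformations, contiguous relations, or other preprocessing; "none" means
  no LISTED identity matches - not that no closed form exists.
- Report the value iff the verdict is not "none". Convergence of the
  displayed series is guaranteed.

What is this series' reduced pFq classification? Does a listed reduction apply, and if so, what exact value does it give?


Classification (C = -\frac{9}{10}): 1F2 with upper {-12}, lower {\frac{1}{2}, \frac{3}{4}}, argument x = \frac{4}{5}. Verdict: terminating (-12 upstairs). 13 nonzero terms in all; added directly. Sum: -\frac{1030152250625457752873445170994565921}{299926886721748719906678771972656250}.

First insight: t_0 being -\frac{9}{10}, the parameter 1 appears in both the upper and lower lists and cancels.
Consecutive-term ratio: r(k) = \frac{4}{5} * (k-12) / [(k+\frac{1}{2}) (k+\frac{3}{4}) (k+1)] - rational; roots negated = parameters, x = \frac{4}{5}, C = -\frac{9}{10}.


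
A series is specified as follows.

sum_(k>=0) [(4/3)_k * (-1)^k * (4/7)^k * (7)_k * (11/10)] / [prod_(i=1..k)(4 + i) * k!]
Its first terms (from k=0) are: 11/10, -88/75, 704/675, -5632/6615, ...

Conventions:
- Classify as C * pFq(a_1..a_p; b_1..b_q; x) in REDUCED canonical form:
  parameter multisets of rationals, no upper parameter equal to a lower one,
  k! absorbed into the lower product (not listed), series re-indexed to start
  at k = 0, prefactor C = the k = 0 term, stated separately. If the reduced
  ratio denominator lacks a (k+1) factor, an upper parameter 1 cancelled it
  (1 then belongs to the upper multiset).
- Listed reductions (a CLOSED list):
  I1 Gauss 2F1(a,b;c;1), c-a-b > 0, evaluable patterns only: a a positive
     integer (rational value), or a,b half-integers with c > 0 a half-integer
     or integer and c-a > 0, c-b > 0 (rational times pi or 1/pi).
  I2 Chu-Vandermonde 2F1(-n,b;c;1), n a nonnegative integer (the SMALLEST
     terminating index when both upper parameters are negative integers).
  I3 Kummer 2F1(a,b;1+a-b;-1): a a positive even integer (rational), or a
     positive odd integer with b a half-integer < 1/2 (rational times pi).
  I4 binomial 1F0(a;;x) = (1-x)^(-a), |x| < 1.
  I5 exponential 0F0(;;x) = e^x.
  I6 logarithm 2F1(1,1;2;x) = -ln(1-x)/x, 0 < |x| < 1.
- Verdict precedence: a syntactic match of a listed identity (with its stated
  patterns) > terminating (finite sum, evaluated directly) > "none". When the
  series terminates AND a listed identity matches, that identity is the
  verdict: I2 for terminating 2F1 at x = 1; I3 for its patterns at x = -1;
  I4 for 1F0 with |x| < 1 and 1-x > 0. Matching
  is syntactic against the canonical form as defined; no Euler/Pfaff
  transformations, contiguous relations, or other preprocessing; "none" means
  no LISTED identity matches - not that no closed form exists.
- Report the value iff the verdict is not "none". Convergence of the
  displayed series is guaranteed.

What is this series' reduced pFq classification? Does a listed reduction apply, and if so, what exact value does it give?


At argument -4/7: a 2F1 with upper {4/3, 7}, lower {5}, scaled by C = 11/10. Verdict: none (x = -4/7): each listed identity misses the multisets {4/3, 7} ; {5}.

The tell: t_0 = 11/10 here, and the (-1)^k factor (prefactor 11/10) folds into the argument's sign.
Ratio: r(k) = (-4/7) * (k+4/3) (k+7) / [(k+5) (k+1)] ; factor over Q: parameters, x = (-4/7), and C = 11/10.


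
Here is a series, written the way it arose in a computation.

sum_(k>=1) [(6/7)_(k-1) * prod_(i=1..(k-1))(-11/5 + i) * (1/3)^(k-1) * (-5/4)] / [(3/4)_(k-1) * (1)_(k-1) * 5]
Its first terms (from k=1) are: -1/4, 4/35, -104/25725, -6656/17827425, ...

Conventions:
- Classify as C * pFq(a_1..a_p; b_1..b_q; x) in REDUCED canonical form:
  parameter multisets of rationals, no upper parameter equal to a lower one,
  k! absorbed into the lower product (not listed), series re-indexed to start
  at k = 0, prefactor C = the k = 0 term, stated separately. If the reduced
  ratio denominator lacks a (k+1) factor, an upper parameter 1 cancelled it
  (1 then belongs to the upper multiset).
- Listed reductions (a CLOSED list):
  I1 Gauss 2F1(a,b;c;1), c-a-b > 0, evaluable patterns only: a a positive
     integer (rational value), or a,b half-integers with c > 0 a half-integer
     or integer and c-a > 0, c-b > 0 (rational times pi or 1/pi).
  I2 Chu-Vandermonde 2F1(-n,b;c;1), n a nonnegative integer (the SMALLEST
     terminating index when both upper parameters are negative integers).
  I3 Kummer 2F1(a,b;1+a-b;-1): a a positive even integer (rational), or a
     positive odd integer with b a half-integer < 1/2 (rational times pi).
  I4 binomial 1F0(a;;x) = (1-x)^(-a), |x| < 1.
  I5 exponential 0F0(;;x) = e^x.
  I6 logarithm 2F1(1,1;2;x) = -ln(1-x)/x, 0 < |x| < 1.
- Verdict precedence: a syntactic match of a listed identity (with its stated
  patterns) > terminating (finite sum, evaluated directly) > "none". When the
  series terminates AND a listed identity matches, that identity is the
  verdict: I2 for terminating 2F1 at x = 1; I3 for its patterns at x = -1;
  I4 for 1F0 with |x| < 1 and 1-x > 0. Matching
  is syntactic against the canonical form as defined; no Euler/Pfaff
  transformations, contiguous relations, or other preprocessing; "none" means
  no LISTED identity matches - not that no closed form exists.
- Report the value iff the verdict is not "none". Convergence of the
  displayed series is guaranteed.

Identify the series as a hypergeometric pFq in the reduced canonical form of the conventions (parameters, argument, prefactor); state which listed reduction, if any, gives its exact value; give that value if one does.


Classification (C = -1/4): 2F1 with upper {-6/5, 6/7}, lower {3/4}, argument x = 1/3. Verdict: no listed reduction: x = 1/3 and upper {-6/5, 6/7} fail every I1-I6 pattern.

First insight: x = (1/3) and the running product (prefactor -1/4) telescopes to a rising factorial.
Ratio: r(k) = (1/3) * (k-6/5) (k+6/7) / [(k+3/4) (k+1)] - rational; roots negated = parameters, x = (1/3), C = -1/4.


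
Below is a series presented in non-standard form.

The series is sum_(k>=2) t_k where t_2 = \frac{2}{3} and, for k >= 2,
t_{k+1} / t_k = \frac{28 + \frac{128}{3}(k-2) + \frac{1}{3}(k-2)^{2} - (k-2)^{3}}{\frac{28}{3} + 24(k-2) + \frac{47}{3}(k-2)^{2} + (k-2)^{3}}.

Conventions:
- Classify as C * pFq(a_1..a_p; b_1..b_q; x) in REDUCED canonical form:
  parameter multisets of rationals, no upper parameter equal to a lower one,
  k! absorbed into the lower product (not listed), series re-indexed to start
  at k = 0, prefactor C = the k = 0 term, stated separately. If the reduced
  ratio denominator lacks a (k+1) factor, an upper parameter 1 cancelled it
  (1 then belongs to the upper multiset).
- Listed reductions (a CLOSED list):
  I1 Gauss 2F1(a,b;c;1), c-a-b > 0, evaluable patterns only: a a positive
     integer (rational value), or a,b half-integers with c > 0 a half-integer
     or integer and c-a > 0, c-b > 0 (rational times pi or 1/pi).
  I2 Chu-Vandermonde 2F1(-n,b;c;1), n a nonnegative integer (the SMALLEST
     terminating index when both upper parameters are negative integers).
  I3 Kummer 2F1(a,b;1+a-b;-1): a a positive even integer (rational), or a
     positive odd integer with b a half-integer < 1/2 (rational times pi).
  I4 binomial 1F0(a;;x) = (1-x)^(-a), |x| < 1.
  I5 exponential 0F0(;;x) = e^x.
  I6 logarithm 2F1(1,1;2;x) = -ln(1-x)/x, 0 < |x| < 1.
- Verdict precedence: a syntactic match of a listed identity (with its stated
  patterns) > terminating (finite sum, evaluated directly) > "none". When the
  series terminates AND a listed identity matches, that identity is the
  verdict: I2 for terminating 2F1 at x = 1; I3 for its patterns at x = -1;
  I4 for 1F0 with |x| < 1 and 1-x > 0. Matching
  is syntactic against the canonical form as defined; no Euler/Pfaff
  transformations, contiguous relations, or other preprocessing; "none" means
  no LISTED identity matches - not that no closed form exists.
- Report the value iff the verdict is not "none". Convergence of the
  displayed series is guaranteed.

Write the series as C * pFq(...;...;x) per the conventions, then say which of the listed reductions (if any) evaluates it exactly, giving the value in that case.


Key step: t_0 = \frac{2}{3} here, and factor the ratio over Q (prefactor 2/3): negated roots = parameters.
Consecutive-term ratio: r(k) = -1 * (k-7) (k+6) / [(k+14) (k+1)] - poly over poly, x = -1 from leading terms; C = \frac{2}{3} at k = 0.

The series (x = -1) is 2F1: upper {-7, 6}, lower {14}, prefactor \frac{2}{3}. Verdict: this is the Kummer evaluation I3 (x = -1; c = 14 equals 1+a-b for upper {-7, 6}: listed pattern). Exact value: \frac{143}{15}.


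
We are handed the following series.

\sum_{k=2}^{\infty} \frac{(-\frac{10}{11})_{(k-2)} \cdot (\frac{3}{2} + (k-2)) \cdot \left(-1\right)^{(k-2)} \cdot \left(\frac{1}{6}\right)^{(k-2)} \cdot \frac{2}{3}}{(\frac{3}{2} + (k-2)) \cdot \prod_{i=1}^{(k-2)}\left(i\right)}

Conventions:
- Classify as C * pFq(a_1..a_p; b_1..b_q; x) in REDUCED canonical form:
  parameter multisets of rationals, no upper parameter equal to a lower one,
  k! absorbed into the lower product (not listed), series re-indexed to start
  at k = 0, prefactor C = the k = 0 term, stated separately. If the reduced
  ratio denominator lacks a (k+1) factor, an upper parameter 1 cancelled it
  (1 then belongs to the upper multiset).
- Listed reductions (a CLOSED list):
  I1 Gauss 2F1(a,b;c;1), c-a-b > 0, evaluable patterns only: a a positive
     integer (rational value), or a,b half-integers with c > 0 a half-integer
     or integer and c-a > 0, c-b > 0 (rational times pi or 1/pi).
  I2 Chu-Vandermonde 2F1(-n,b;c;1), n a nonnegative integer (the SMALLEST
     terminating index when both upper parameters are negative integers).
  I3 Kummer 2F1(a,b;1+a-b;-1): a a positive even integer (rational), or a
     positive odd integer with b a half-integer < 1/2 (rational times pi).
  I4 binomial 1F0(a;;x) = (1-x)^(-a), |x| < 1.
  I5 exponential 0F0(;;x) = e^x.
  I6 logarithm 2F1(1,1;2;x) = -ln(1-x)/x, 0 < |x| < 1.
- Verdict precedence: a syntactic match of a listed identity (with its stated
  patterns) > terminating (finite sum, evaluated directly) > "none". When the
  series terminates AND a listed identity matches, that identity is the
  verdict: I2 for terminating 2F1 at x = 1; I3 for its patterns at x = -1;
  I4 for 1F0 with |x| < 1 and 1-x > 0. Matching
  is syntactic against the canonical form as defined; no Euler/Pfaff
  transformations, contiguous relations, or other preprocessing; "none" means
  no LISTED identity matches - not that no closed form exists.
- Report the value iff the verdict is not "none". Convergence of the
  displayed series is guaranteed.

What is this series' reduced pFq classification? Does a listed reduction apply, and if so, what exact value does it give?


Reduced: x = -\frac{1}{6}, 1F0, upper = {-\frac{10}{11}}, lower = {-}, C = \frac{2}{3}. Verdict: the binomial series (I4) fires (the 1F0 binomial series: exponent 10/11, x = -\frac{1}{6}). Hence: \frac{2}{3} \cdot \left(\frac{7}{6}\right)^{\frac{10}{11}}.

First insight: t_0 = \frac{2}{3} here, and the product of the first k integers (C = 2/3) is k!.
Ratio: r(k) = -\frac{1}{6} * (k-\frac{10}{11}) / [(k+1)] ; factor over Q: parameters, x = -\frac{1}{6}, and C = \frac{2}{3}.


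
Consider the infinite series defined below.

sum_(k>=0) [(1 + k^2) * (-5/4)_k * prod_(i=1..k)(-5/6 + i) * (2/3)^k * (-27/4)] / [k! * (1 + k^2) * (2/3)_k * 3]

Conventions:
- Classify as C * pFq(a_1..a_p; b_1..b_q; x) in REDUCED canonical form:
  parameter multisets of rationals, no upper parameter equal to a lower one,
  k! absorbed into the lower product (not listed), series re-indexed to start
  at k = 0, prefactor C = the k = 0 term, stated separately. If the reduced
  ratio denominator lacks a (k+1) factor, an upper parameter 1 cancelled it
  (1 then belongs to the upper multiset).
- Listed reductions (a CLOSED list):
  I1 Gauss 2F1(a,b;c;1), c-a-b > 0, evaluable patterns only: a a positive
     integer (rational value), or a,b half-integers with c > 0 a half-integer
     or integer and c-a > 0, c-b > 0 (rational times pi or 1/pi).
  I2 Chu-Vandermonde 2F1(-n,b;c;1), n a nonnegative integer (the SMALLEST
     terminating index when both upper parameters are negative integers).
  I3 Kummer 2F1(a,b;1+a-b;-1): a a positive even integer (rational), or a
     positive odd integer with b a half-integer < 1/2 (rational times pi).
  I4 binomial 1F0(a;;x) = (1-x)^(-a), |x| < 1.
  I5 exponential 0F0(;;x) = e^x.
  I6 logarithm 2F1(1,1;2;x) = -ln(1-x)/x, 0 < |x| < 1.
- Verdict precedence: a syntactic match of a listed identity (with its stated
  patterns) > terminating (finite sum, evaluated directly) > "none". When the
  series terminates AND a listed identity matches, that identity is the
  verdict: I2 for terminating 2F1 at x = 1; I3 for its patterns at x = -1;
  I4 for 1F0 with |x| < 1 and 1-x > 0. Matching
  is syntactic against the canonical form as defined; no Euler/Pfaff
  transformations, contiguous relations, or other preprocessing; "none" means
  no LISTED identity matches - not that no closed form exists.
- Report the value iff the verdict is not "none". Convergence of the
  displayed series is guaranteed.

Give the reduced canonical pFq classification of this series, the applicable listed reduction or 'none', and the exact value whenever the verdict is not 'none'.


The series (x = 2/3) is 2F1: upper {-5/4, 1/6}, lower {2/3}, prefactor -9/4. Verdict: none. No listed pattern accepts 2F1(-5/4, 1/6; 2/3; 2/3).

The tell: t_0 being -9/4, the running product (C = -9/4) telescopes to a rising factorial.
Adjacent-term ratio: r(k) = (2/3) * (k-5/4) (k+1/6) / [(k+2/3) (k+1)] - rational; roots negated = parameters, x = (2/3), C = -9/4.


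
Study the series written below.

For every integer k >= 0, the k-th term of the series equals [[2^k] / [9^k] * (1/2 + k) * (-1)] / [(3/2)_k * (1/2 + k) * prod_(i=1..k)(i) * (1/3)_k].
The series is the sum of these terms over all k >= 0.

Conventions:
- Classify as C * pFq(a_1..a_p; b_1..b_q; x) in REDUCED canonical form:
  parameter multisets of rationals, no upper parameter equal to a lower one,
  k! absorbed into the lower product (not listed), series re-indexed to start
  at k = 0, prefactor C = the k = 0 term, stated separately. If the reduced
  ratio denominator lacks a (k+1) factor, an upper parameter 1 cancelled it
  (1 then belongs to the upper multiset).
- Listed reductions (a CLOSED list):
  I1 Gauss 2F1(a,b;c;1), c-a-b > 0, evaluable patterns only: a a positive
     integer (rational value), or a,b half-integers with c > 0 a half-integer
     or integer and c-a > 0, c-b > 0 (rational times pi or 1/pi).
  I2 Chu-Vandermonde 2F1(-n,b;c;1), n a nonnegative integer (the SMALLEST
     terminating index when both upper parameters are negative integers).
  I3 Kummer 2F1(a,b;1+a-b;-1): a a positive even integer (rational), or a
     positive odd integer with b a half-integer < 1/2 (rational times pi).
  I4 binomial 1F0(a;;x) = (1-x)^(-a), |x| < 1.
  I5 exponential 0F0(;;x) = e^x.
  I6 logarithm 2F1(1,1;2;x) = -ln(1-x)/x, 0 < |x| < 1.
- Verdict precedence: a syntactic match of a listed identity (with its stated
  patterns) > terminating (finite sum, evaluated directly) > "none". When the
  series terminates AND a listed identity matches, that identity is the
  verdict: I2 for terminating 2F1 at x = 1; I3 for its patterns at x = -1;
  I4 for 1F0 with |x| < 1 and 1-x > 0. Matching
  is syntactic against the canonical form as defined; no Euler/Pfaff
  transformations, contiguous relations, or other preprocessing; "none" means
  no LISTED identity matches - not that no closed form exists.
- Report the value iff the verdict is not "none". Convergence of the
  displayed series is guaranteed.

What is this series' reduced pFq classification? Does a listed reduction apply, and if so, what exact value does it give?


At argument 2/9: a 0F2 with upper {-}, lower {1/3, 3/2}, scaled by C = -1. Verdict: none - this 0F2 at x = 2/9 matches no listed pattern, and upper {-} holds no stopper.

The tell: x = (2/9) and the two geometric factors (prefactor -1) combine into one argument.
Adjacent-term ratio: r(k) = (2/9) * 1 / [(k+1/3) (k+3/2) (k+1)] ; factor over Q: parameters, x = (2/9), and C = -1.


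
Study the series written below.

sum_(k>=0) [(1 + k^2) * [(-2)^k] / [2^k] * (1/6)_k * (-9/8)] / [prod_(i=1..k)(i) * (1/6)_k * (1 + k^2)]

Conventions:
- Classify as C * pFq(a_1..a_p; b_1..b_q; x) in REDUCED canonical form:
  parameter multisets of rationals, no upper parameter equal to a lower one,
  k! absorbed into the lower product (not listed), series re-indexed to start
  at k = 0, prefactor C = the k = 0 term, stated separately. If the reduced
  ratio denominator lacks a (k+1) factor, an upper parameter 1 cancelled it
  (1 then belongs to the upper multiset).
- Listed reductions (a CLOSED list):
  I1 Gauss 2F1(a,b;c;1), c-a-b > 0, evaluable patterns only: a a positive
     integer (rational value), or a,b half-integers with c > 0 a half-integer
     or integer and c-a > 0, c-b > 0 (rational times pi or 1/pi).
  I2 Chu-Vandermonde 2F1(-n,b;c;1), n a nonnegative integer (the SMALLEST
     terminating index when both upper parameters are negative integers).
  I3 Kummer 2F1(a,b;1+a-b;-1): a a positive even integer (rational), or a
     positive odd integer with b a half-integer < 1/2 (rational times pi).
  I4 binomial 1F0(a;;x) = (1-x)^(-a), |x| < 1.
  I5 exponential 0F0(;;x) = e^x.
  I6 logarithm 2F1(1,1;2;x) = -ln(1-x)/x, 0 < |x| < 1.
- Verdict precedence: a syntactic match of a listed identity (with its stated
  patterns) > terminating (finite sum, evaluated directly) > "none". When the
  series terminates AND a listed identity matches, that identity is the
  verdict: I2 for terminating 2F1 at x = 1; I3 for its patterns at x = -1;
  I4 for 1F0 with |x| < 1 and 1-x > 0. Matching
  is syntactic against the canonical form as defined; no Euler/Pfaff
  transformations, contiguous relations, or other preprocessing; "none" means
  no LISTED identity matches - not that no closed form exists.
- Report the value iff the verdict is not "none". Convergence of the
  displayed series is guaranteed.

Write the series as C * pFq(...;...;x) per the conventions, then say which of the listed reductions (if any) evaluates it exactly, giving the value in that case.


Reduced: x = -1, 0F0, upper = {-}, lower = {-}, C = -9/8. Verdict: the exponential series (I5) fires (the 0F0 exponential series at x = -1). Its exact value is (-9/8) * e^(-1).

Key step: t_0 being -9/8, the product of the first k integers (prefactor -9/8) is k!.
Adjacent-term ratio: r(k) = (-1) * 1 / [(k+1)] - rational in k. x = (-1); t_0 = -9/8; negate the roots.


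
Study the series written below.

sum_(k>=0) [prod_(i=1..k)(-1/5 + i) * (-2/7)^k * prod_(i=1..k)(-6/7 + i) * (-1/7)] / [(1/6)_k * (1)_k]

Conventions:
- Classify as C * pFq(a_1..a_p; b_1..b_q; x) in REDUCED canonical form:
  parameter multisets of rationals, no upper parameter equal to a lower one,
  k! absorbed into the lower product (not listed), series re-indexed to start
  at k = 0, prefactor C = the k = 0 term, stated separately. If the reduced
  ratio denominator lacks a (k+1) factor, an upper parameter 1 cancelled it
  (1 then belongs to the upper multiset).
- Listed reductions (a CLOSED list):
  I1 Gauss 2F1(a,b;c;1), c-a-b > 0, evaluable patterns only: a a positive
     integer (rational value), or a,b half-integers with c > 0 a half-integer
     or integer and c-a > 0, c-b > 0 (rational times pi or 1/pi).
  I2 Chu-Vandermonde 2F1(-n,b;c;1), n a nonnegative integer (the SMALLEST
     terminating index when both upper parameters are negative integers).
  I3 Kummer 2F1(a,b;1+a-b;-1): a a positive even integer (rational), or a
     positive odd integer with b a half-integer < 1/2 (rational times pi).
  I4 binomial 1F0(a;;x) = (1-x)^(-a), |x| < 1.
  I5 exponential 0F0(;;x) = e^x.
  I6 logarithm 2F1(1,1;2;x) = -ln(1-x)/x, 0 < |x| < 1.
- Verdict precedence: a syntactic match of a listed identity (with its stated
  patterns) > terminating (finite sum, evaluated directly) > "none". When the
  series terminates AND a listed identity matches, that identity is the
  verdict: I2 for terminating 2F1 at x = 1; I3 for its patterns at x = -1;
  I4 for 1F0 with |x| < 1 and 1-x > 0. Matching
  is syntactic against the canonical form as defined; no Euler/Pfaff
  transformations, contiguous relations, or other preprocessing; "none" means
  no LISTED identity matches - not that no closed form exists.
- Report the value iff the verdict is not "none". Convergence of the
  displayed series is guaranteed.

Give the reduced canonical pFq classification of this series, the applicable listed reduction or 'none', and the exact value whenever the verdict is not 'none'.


This is -1/7 * 2F1(1/7, 4/5; 1/6; -2/7) in reduced canonical form. Verdict: none here - no I1-I6 shape fits x = -2/7 with lower {1/6}.

Key observation: from the first term -1/7: the running product (prefactor -1/7) telescopes to a rising factorial.
Consecutive-term ratio: r(k) = (-2/7) * (k+1/7) (k+4/5) / [(k+1/6) (k+1)] - rational in k. x = (-2/7); t_0 = -1/7; negate the roots.


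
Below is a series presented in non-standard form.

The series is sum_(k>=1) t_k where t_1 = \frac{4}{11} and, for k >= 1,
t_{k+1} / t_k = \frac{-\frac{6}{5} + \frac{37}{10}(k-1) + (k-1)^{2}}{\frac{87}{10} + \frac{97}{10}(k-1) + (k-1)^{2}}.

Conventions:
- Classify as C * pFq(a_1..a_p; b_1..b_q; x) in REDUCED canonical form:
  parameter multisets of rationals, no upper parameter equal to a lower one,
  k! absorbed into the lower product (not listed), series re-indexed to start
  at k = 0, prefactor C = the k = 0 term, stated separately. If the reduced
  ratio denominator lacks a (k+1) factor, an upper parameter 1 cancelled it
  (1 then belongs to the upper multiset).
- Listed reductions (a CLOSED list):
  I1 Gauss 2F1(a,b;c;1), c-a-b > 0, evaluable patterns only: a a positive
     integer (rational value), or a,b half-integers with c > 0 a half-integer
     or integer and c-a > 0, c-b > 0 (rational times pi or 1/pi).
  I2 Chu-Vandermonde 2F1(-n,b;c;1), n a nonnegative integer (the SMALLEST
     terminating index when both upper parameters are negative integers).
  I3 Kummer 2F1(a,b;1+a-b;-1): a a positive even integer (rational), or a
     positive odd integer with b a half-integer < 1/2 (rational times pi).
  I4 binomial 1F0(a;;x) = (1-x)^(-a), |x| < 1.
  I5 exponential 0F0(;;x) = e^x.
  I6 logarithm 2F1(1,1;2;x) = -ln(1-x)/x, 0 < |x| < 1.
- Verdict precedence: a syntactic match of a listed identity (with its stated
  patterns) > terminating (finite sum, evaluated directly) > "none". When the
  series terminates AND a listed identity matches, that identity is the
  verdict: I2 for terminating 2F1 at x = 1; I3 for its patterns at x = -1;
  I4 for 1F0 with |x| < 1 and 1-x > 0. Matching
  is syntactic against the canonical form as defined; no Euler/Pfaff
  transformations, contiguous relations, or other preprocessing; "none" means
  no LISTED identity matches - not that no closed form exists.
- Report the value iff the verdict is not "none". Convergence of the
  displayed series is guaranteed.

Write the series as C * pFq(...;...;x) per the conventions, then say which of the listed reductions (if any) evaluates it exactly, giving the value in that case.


At argument 1: a 2F1 with upper {-\frac{3}{10}, 4}, lower {\frac{87}{10}}, scaled by C = \frac{4}{11}. Verdict: this is the Gauss summation I1 (x = 1: the Gamma ratio telescopes since c-a-b = 5 > 0 and a = 4 in Z>0). Sum: \frac{59831}{200000}.

The tell: with t_0 = \frac{4}{11}, the expanded ratio factors over Q; C = 4/11, roots give parameters.
Step ratio: r(k) = 1 * (k-\frac{3}{10}) (k+4) / [(k+\frac{87}{10}) (k+1)] - rational in k. x = 1; t_0 = \frac{4}{11}; negate the roots.


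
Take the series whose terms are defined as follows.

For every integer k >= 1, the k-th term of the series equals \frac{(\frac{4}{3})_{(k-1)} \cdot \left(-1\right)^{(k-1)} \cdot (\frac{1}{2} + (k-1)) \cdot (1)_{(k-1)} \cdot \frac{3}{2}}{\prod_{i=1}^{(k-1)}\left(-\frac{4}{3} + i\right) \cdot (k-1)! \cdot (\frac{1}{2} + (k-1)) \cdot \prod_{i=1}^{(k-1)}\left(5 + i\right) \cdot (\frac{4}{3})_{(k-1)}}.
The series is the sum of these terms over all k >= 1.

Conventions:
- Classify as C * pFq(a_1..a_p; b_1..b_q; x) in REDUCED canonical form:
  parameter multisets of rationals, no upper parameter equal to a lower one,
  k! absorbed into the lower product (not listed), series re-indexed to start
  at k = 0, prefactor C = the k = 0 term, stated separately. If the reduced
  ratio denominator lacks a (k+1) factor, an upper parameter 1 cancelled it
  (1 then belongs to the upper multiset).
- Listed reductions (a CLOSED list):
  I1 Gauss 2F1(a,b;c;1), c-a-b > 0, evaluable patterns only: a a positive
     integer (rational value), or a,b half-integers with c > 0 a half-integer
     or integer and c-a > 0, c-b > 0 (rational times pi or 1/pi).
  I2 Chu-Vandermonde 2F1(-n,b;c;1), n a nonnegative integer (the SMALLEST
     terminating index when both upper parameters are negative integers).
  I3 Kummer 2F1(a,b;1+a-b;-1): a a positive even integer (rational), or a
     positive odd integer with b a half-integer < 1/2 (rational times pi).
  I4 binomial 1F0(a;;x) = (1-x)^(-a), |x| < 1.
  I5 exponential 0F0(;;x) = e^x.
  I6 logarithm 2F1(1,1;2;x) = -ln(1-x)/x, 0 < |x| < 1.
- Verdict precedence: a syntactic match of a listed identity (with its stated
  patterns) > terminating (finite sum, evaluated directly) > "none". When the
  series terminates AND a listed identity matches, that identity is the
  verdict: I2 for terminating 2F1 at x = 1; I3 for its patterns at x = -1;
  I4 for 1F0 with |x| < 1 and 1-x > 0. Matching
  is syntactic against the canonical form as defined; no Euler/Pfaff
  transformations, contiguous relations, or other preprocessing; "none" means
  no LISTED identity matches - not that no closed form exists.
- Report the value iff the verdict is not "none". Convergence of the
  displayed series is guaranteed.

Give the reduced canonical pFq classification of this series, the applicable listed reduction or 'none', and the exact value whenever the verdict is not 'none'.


Reduced: x = -1, 1F2, upper = {1}, lower = {-\frac{1}{3}, 6}, C = \frac{3}{2}. Verdict: none. A 1F2 with upper {1} fits none of I1-I6 at x = -1; the sum runs forever.

Key step: t_0 = \frac{3}{2} here, and the lower running product (prefactor 3/2) is a rising factorial.
Consecutive-term ratio: r(k) = -1 * (k+1) / [(k-\frac{1}{3}) (k+6) (k+1)] ; factor over Q: parameters, x = -1, and C = \frac{3}{2}.
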